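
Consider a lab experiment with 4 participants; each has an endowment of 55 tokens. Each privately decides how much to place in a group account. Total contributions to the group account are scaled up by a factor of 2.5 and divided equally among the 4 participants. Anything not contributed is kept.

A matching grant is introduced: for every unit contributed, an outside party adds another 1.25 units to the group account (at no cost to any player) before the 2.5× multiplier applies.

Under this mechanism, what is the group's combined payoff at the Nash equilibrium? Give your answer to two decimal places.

The effective private return per unit is now 2.5 × 2.25 / 4 = 1.4063 > 1, so every player's dominant strategy flips to full contribution.
At the Nash equilibrium everyone contributes 55. Group total payoff = 2.5 × 2.25 × 220 = 1237.50.

1237.50 tokens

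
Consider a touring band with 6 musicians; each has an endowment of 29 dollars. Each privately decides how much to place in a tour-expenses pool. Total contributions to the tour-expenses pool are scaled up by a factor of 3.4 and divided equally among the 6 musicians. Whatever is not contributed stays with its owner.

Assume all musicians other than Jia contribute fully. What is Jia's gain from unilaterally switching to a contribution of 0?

12.57 dollars

Switching from a contribution of 29 to 0 lets Jia keep an extra 29 dollars, but lowers the tour-expenses pool by 29, which costs Jia their own share of that drop: 3.4/6 × 29 = 16.43.
Net gain = 29 − 16.43 = 12.57. The private return per contributed unit (0.5667) is below 1, so free-riding is indeed the best response regardless of what the others do.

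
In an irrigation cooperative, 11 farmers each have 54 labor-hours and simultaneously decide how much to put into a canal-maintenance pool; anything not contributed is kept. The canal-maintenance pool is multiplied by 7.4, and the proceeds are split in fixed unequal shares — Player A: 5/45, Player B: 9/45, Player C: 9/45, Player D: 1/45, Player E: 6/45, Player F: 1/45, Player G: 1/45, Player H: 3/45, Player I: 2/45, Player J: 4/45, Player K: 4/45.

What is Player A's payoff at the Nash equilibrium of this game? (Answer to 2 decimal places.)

142.80 labor-hours

Player j's private return per contributed unit is 7.4 × (j's share). Contributing is weakly dominant for j when that share is at least 1/7.4 = 0.1351, and contributing 0 is dominant otherwise.
Player B and Player C clear that bar, contributing 54 each; the remaining 9 contribute 0. Total contributed: 108.
Player A keeps 54 and receives 7.4 × 108 × 5/45 = 88.80 from the canal-maintenance pool, for a payoff of 142.80.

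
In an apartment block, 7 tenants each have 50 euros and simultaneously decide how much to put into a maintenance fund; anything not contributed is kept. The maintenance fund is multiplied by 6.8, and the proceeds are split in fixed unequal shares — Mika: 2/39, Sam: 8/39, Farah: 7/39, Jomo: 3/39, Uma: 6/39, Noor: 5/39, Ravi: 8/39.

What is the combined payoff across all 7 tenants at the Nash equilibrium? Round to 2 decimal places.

A player with share s gets back 6.8·s per unit contributed, so full contribution is dominant for anyone with s > 1/6.8 = 0.1471 and zero contribution is dominant for anyone below.
Sam, Farah, Uma and Ravi clear that bar, contributing 50 each; the remaining 3 contribute 0. Total contributed: 200.
The maintenance fund pays out 6.8 × 200 = 1360.00 in total (split across the unequal shares, but the aggregate is all that matters for the group sum).
The 3 free-riders keep 50 each, adding 150. Group total = 150 + 1360.00 = 1510.00.

1510.00 euros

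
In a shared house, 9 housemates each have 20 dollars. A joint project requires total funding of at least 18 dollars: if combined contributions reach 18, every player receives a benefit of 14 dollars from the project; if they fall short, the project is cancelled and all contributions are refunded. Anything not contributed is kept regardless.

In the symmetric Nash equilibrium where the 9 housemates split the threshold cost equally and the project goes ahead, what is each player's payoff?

Equal share of the threshold: 18/9 = 2.
At this profile no one gains by cutting their contribution: any cut drops the total below 18, the project is cancelled, contributions are refunded, and the deviator ends with 20, which is less than 20 − 2 + 14 = 32. Contributing more than 2 just wastes the excess. So contributing exactly 2 is a best response.
Each player's payoff: 20 − 2 + 14 = 32.

32 dollars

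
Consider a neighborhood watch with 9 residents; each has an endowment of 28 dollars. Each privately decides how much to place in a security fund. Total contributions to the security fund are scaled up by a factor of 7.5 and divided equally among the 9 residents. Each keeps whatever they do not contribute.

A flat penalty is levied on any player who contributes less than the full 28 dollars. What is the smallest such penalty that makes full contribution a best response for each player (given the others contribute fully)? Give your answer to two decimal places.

4.67 dollars

Given the others contribute fully, the best deviation is to contribute 0 (any partial contribution still incurs the fine and gives up units whose private return 0.8333 is below 1).
Deviating from 28 to 0 saves 28 dollars but forfeits the deviator's share of the drop in the security fund: 7.5/9 × 28 = 23.33.
So the deviation gain is 28 − 23.33 = 4.67, and the fine must be at least 4.67 dollars to wipe it out.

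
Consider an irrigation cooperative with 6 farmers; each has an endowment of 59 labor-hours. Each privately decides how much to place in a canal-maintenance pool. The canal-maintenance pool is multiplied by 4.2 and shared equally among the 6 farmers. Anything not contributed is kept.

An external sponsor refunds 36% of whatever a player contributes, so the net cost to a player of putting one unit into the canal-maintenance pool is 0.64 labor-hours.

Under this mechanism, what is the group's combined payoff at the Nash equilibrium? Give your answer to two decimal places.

Under the mechanism each unit contributed yields (4.2/6) / 0.64 = 1.0938 back to its contributor per unit of net cost, which exceeds 1, making full contribution the dominant choice for everyone.
So the Nash equilibrium is full contribution by all 6; the group earns 6 × (59 × 0.36 + 4.2 × 59) = 1614.24.

1614.24 labor-hours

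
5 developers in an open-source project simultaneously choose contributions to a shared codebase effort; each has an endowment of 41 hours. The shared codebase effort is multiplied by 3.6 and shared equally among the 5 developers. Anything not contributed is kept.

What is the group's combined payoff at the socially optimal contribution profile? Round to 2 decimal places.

738.00 hours

Each contributed unit returns 3.600 to the group as a whole (0.7200 to each of 5 players), which exceeds 1, so the social optimum is full contribution: group total = 3.600 × 205 = 738.00.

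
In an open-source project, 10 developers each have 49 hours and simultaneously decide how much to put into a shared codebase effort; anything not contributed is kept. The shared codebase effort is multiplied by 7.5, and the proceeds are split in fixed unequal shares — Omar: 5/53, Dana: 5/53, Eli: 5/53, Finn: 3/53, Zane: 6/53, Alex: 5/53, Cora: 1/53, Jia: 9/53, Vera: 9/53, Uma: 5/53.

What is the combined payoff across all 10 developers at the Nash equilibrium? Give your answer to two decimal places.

For player j, contributing a unit is worthwhile iff 7.5 × (j's share) ≥ 1, i.e. iff j's share is at least 0.1333.
The shares above 0.1333 belong to Jia and Vera, contributing 49 each; the remaining 8 contribute 0. Total contributed: 98.
The shared codebase effort pays out 7.5 × 98 = 735.00 in total (split across the unequal shares, but the aggregate is all that matters for the group sum).
The 8 free-riders keep 49 each, adding 392. Group total = 392 + 735.00 = 1127.00.

1127.00 hours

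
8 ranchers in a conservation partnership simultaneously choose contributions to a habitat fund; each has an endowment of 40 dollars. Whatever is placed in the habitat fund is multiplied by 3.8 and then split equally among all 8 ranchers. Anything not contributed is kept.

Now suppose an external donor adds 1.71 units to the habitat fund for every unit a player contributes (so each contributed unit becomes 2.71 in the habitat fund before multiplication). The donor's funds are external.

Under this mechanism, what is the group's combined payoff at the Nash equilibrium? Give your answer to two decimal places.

With the mechanism, a contributed unit returns 3.8 × 2.71 / 8 = 1.2873 per unit of net cost to the contributor — now above 1 — so contributing fully is weakly dominant for every player.
So the Nash equilibrium is full contribution by all 8; the group earns 3.8 × 2.71 × 320 = 3295.36.

3295.36 dollars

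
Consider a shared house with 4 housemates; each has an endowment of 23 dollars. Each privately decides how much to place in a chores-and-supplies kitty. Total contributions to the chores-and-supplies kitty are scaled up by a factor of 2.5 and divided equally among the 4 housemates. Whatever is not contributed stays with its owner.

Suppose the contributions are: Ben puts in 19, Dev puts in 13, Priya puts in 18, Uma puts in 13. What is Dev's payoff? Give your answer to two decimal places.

Total contributed: 19 + 13 + 18 + 13 = 63.
Each receives 2.5 × 63 / 4 = 39.38 from the chores-and-supplies kitty.
Dev keeps 23 − 13 = 10, so Dev's payoff is 10 + 39.38 = 49.38.

49.38 dollars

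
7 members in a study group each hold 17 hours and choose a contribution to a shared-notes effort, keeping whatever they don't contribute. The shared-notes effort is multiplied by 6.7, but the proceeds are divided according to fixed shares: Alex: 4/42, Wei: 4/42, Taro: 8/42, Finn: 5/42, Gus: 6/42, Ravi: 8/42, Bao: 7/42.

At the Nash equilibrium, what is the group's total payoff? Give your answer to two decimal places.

Player j's private return per contributed unit is 6.7 × (j's share). Contributing is weakly dominant for j when that share is at least 1/6.7 = 0.1493, and contributing 0 is dominant otherwise.
Taro, Ravi and Bao clear that bar, contributing 17 each; the remaining 4 contribute 0. Total contributed: 51.
The shared-notes effort pays out 6.7 × 51 = 341.70 in total (split across the unequal shares, but the aggregate is all that matters for the group sum).
The 4 free-riders keep 17 each, adding 68. Group total = 68 + 341.70 = 409.70.

409.70 hours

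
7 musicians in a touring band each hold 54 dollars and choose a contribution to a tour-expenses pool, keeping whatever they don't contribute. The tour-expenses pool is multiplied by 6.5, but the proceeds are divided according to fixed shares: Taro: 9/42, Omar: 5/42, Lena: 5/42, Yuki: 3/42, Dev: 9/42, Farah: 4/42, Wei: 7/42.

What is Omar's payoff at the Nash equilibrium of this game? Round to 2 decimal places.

179.36 dollars

For player j, contributing a unit is worthwhile iff 6.5 × (j's share) ≥ 1, i.e. iff j's share is at least 0.1538.
The shares above 0.1538 belong to Taro, Dev and Wei, contributing 54 each; the remaining 4 contribute 0. Total contributed: 162.
Omar keeps 54 and receives 6.5 × 162 × 5/42 = 125.36 from the tour-expenses pool, for a payoff of 179.36.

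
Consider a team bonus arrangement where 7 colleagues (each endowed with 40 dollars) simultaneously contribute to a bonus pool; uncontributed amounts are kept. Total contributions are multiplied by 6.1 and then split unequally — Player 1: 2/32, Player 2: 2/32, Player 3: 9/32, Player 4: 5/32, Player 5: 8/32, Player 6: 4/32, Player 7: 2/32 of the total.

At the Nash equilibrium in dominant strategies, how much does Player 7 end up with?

70.50 dollars

A player with share s gets back 6.1·s per unit contributed, so full contribution is dominant for anyone with s > 1/6.1 = 0.1639 and zero contribution is dominant for anyone below.
The shares above 0.1639 belong to Player 3 and Player 5, contributing 40 each; the remaining 5 contribute 0. Total contributed: 80.
Player 7 keeps 40 and receives 6.1 × 80 × 2/32 = 30.50 from the bonus pool, for a payoff of 70.50.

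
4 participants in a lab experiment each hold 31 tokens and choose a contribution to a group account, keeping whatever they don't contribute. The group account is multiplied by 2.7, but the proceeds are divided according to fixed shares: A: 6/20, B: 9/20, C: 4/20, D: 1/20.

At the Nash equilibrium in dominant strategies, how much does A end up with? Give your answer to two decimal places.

56.11 tokens

For player j, contributing a unit is worthwhile iff 2.7 × (j's share) ≥ 1, i.e. iff j's share is at least 0.3704.
Only B (9/20) clears that bar, contributing 31; the remaining 3 contribute 0. Total contributed: 31.
A keeps 31 and receives 2.7 × 31 × 6/20 = 25.11 from the group account, for a payoff of 56.11.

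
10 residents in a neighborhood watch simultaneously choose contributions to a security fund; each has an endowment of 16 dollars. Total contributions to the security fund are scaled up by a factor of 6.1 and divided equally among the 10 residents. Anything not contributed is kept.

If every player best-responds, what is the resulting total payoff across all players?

Each contributed unit returns 6.1/10 = 0.6100 to its contributor — below 1 — so contributing 0 is dominant for every player. At the Nash equilibrium everyone keeps their 16, and the group total is 10 × 16 = 160.

160.00 dollars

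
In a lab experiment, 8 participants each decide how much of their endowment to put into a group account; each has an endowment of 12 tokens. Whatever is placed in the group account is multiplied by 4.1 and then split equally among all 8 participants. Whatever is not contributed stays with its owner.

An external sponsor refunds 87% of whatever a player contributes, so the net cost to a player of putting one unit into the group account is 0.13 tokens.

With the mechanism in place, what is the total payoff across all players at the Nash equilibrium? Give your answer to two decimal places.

Under the mechanism each unit contributed yields (4.1/8) / 0.13 = 3.9423 back to its contributor per unit of net cost, which exceeds 1, making full contribution the dominant choice for everyone.
At the Nash equilibrium everyone contributes 12. Group total payoff = 8 × (12 × 0.87 + 4.1 × 12) = 477.12.

477.12 tokens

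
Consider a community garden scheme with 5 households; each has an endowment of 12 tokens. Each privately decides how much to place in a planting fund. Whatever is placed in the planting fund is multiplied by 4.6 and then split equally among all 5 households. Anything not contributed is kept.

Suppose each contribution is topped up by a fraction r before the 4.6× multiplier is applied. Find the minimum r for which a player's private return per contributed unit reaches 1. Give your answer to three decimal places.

With matching at rate r, one contributed unit becomes (1 + r) in the planting fund and returns 4.6 × (1 + r) / 5 to the contributor.
Setting this equal to 1: 1 + r = 5/4.6 = 1.0870.
So the minimum matching rate is r = 1.0870 − 1 = 0.087.

0.087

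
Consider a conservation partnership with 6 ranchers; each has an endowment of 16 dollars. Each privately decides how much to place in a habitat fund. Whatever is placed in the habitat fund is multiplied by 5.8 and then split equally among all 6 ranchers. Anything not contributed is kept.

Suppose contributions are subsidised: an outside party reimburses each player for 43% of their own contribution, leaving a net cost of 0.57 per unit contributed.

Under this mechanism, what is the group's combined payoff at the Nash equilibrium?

With the mechanism, a contributed unit returns (5.8/6) / 0.57 = 1.6959 per unit of net cost to the contributor — now above 1 — so contributing fully is weakly dominant for every player.
At the Nash equilibrium everyone contributes 16. Group total payoff = 6 × (16 × 0.43 + 5.8 × 16) = 598.08.

598.08 dollars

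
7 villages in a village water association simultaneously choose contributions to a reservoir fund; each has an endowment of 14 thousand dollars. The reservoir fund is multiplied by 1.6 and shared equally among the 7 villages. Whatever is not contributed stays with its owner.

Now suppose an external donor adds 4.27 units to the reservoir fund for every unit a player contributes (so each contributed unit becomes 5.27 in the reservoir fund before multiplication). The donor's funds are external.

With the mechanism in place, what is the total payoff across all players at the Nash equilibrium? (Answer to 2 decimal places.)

826.34 thousand dollars

Under the mechanism each unit contributed yields 1.6 × 5.27 / 7 = 1.2046 back to its contributor per unit of net cost, which exceeds 1, making full contribution the dominant choice for everyone.
At the Nash equilibrium everyone contributes 14. Group total payoff = 1.6 × 5.27 × 98 = 826.34.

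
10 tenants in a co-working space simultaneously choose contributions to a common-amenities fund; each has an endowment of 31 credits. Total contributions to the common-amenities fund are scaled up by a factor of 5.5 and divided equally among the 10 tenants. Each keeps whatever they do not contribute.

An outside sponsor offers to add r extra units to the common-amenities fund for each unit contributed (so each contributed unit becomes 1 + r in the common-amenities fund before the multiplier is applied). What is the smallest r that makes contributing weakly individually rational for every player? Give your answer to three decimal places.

With matching at rate r, one contributed unit becomes (1 + r) in the common-amenities fund and returns 5.5 × (1 + r) / 10 to the contributor.
Setting this equal to 1: 1 + r = 10/5.5 = 1.8182.
So the minimum matching rate is r = 1.8182 − 1 = 0.818.

0.818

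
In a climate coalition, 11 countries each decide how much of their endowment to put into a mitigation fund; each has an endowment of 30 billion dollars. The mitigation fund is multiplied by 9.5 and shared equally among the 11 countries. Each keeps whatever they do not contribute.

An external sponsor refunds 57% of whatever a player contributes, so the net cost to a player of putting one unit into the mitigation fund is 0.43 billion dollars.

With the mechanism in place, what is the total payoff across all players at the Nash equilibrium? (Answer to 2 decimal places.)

3323.10 billion dollars

Under the mechanism each unit contributed yields (9.5/11) / 0.43 = 2.0085 back to its contributor per unit of net cost, which exceeds 1, making full contribution the dominant choice for everyone.
At the Nash equilibrium everyone contributes 30. Group total payoff = 11 × (30 × 0.57 + 9.5 × 30) = 3323.10.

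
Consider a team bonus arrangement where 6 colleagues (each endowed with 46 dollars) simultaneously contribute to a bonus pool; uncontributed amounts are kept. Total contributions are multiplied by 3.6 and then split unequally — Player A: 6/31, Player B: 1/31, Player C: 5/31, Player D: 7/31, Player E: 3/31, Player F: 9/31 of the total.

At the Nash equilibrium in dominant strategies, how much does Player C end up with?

A player with share s gets back 3.6·s per unit contributed, so full contribution is dominant for anyone with s > 1/3.6 = 0.2778 and zero contribution is dominant for anyone below.
The only share above 0.2778 is Player F's 9/31, contributing 46; the remaining 5 contribute 0. Total contributed: 46.
Player C keeps 46 and receives 3.6 × 46 × 5/31 = 26.71 from the bonus pool, for a payoff of 72.71.

72.71 dollars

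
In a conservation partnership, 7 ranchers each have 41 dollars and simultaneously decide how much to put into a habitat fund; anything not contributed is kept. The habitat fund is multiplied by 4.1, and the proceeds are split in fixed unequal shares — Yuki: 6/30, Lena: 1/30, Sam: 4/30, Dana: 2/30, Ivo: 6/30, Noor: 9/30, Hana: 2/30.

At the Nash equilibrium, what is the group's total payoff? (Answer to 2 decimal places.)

For player j, contributing a unit is worthwhile iff 4.1 × (j's share) ≥ 1, i.e. iff j's share is at least 0.2439.
The only share above 0.2439 is Noor's 9/30, contributing 41; the remaining 6 contribute 0. Total contributed: 41.
The habitat fund pays out 4.1 × 41 = 168.10 in total (split across the unequal shares, but the aggregate is all that matters for the group sum).
The 6 free-riders keep 41 each, adding 246. Group total = 246 + 168.10 = 414.10.

414.10 dollars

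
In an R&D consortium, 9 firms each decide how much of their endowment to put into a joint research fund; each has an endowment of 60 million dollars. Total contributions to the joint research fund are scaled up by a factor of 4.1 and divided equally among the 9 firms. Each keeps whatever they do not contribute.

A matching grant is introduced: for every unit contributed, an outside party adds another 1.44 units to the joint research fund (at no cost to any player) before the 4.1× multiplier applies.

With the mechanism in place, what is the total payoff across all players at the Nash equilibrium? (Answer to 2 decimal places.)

5402.16 million dollars

Under the mechanism each unit contributed yields 4.1 × 2.44 / 9 = 1.1116 back to its contributor per unit of net cost, which exceeds 1, making full contribution the dominant choice for everyone.
At the Nash equilibrium everyone contributes 60. Group total payoff = 4.1 × 2.44 × 540 = 5402.16.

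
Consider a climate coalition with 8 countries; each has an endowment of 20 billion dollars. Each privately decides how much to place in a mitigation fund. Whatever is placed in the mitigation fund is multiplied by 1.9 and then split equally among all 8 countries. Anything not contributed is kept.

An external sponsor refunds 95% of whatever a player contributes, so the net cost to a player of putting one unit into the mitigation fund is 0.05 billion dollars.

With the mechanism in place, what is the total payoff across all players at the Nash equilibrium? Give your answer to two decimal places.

The effective private return per unit is now (1.9/8) / 0.05 = 4.7500 > 1, so every player's dominant strategy flips to full contribution.
So the Nash equilibrium is full contribution by all 8; the group earns 8 × (20 × 0.95 + 1.9 × 20) = 456.00.

456.00 billion dollars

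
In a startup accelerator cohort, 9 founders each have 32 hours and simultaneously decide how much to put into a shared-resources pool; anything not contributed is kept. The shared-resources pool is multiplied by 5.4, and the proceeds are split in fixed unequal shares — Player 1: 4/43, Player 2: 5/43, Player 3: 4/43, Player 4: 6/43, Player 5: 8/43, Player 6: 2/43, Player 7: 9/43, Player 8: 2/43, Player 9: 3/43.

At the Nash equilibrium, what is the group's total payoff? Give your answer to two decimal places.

569.60 hours

A player with share s gets back 5.4·s per unit contributed, so full contribution is dominant for anyone with s > 1/5.4 = 0.1852 and zero contribution is dominant for anyone below.
Player 5 and Player 7 are above the threshold, contributing 32 each; the remaining 7 contribute 0. Total contributed: 64.
The shared-resources pool pays out 5.4 × 64 = 345.60 in total (split across the unequal shares, but the aggregate is all that matters for the group sum).
The 7 free-riders keep 32 each, adding 224. Group total = 224 + 345.60 = 569.60.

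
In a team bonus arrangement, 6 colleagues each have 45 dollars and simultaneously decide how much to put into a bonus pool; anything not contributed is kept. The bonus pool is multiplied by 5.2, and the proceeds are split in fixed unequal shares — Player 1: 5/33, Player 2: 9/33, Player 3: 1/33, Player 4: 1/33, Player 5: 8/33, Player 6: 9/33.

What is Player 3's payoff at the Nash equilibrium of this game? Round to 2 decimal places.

66.27 dollars

Each unit j contributes comes back to j as 5.2 × (j's share), so j prefers to contribute only if that share exceeds 1/5.2 = 0.1923; otherwise keeping the unit dominates.
Player 2, Player 5 and Player 6 are above the threshold, contributing 45 each; the remaining 3 contribute 0. Total contributed: 135.
Player 3 keeps 45 and receives 5.2 × 135 × 1/33 = 21.27 from the bonus pool, for a payoff of 66.27.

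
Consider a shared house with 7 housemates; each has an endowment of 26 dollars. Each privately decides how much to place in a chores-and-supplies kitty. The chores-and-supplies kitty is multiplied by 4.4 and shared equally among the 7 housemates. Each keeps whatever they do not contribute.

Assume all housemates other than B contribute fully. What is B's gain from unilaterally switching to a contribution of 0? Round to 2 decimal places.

Switching from a contribution of 26 to 0 lets B keep an extra 26 dollars, but lowers the chores-and-supplies kitty by 26, which costs B their own share of that drop: 4.4/7 × 26 = 16.34.
Net gain = 26 − 16.34 = 9.66. The private return per contributed unit (0.6286) is below 1, so free-riding is indeed the best response regardless of what the others do.

9.66 dollars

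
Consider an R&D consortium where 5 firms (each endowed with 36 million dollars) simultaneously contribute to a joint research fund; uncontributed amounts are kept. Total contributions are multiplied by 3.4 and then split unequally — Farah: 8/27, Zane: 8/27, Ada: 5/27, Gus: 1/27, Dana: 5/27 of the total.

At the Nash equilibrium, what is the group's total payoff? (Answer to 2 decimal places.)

Each unit j contributes comes back to j as 3.4 × (j's share), so j prefers to contribute only if that share exceeds 1/3.4 = 0.2941; otherwise keeping the unit dominates.
Farah and Zane are above the threshold, contributing 36 each; the remaining 3 contribute 0. Total contributed: 72.
The joint research fund pays out 3.4 × 72 = 244.80 in total (split across the unequal shares, but the aggregate is all that matters for the group sum).
The 3 free-riders keep 36 each, adding 108. Group total = 108 + 244.80 = 352.80.

352.80 million dollars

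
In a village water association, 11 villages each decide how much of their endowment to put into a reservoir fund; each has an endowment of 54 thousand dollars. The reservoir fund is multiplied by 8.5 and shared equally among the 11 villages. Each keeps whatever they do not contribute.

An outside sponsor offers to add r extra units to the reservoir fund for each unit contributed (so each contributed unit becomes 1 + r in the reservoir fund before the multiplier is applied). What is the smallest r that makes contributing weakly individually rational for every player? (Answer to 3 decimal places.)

0.294

With matching at rate r, one contributed unit becomes (1 + r) in the reservoir fund and returns 8.5 × (1 + r) / 11 to the contributor.
Setting this equal to 1: 1 + r = 11/8.5 = 1.2941.
So the minimum matching rate is r = 1.2941 − 1 = 0.294.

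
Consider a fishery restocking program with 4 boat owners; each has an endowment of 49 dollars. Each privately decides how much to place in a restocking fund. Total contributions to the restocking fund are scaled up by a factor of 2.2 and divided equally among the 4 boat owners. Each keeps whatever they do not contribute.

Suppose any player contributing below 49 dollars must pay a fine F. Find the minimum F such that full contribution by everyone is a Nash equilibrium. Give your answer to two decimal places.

Given the others contribute fully, the best deviation is to contribute 0 (any partial contribution still incurs the fine and gives up units whose private return 0.5500 is below 1).
Deviating from 49 to 0 saves 49 dollars but forfeits the deviator's share of the drop in the restocking fund: 2.2/4 × 49 = 26.95.
So the deviation gain is 49 − 26.95 = 22.05, and the fine must be at least 22.05 dollars to wipe it out.

22.05 dollars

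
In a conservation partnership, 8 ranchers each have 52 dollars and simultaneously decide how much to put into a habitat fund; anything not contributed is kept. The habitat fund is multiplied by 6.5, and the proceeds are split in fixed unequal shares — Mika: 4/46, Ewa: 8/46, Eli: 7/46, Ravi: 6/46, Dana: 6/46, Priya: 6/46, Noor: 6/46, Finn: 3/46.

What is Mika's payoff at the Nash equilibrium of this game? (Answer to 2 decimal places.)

Player j's private return per contributed unit is 6.5 × (j's share). Contributing is weakly dominant for j when that share is at least 1/6.5 = 0.1538, and contributing 0 is dominant otherwise.
Ewa alone (share 8/46) is above the threshold, contributing 52; the remaining 7 contribute 0. Total contributed: 52.
Mika keeps 52 and receives 6.5 × 52 × 4/46 = 29.39 from the habitat fund, for a payoff of 81.39.

81.39 dollars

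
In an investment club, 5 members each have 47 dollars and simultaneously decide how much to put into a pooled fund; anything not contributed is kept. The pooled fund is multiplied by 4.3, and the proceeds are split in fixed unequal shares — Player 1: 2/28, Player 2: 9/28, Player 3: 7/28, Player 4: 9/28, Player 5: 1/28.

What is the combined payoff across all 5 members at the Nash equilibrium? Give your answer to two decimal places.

700.30 dollars

Each unit j contributes comes back to j as 4.3 × (j's share), so j prefers to contribute only if that share exceeds 1/4.3 = 0.2326; otherwise keeping the unit dominates.
Player 2, Player 3 and Player 4 clear that bar, contributing 47 each; the remaining 2 contribute 0. Total contributed: 141.
The pooled fund pays out 4.3 × 141 = 606.30 in total (split across the unequal shares, but the aggregate is all that matters for the group sum).
The 2 free-riders keep 47 each, adding 94. Group total = 94 + 606.30 = 700.30.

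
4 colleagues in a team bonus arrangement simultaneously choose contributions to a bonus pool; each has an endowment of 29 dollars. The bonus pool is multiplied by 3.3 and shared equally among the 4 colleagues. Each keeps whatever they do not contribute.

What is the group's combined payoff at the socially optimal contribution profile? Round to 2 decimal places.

Each contributed unit returns 3.300 to the group as a whole (0.8250 to each of 4 players), which exceeds 1, so the social optimum is full contribution: group total = 3.300 × 116 = 382.80.

382.80 dollars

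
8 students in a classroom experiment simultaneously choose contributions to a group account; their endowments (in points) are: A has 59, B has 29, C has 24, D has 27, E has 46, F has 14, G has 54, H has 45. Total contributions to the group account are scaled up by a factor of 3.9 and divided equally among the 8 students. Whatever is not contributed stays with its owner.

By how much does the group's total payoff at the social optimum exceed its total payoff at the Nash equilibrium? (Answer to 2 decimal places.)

The private return per contributed unit is 3.9/8 = 0.4875 < 1 for every player regardless of endowment, so the Nash equilibrium is zero contribution and the group total is Σ E_j = 59 + 29 + 24 + 27 + 46 + 14 + 54 + 45 = 298.
Each contributed unit returns 3.900 to the group, so the social optimum is full contribution by everyone: group total = 3.900 × 298 = 1162.20.
Efficiency loss = (3.900 − 1) × 298 = 864.20.

864.20 points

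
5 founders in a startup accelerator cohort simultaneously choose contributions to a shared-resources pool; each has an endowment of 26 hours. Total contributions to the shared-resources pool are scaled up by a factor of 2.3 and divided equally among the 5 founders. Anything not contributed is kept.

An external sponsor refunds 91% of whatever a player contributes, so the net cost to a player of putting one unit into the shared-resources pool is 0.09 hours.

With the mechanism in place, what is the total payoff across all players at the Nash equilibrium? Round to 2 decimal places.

417.30 hours

Under the mechanism each unit contributed yields (2.3/5) / 0.09 = 5.1111 back to its contributor per unit of net cost, which exceeds 1, making full contribution the dominant choice for everyone.
At the Nash equilibrium everyone contributes 26. Group total payoff = 5 × (26 × 0.91 + 2.3 × 26) = 417.30.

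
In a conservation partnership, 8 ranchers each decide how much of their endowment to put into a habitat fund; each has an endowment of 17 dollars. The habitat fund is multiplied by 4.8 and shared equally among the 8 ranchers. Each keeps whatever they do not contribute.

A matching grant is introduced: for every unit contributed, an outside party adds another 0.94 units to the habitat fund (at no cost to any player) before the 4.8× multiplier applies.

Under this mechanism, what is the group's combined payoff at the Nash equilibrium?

With the mechanism, a contributed unit returns 4.8 × 1.94 / 8 = 1.1640 per unit of net cost to the contributor — now above 1 — so contributing fully is weakly dominant for every player.
So the Nash equilibrium is full contribution by all 8; the group earns 4.8 × 1.94 × 136 = 1266.43.

1266.43 dollars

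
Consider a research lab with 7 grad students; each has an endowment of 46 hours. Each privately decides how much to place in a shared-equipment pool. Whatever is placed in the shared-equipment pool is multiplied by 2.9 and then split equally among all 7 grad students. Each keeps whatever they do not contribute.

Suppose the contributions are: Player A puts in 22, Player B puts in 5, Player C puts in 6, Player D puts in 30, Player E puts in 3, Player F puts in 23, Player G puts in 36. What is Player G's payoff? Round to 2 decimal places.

Total contributed: 22 + 5 + 6 + 30 + 3 + 23 + 36 = 125.
Each receives 2.9 × 125 / 7 = 51.79 from the shared-equipment pool.
Player G keeps 46 − 36 = 10, so Player G's payoff is 10 + 51.79 = 61.79.

61.79 hours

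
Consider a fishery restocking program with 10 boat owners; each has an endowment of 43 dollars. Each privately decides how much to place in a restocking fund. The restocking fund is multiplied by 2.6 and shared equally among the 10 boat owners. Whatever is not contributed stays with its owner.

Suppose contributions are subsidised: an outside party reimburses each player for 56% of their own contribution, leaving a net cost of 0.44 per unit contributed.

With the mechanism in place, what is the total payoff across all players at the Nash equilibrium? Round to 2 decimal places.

430.00 dollars

Even with the mechanism, each unit contributed returns only (2.6/10) / 0.44 = 0.5909 per unit of net cost, so contributing nothing is still dominant.
At the Nash equilibrium no one contributes; group total payoff = 10 × 43 = 430.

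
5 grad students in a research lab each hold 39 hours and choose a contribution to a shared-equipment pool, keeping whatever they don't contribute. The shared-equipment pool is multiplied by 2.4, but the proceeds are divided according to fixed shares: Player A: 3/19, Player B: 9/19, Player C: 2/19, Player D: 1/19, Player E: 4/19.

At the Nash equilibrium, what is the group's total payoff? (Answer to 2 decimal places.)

249.60 hours

For player j, contributing a unit is worthwhile iff 2.4 × (j's share) ≥ 1, i.e. iff j's share is at least 0.4167.
Player B alone (share 9/19) is above the threshold, contributing 39; the remaining 4 contribute 0. Total contributed: 39.
The shared-equipment pool pays out 2.4 × 39 = 93.60 in total (split across the unequal shares, but the aggregate is all that matters for the group sum).
The 4 free-riders keep 39 each, adding 156. Group total = 156 + 93.60 = 249.60.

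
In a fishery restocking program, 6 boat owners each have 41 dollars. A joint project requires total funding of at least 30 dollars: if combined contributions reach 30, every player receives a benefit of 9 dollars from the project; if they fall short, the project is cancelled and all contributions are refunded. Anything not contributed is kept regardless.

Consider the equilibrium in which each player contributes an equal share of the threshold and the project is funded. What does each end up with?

Equal share of the threshold: 30/6 = 5.
At this profile no one gains by cutting their contribution: any cut drops the total below 30, the project is cancelled, contributions are refunded, and the deviator ends with 41, which is less than 41 − 5 + 9 = 45. Contributing more than 5 just wastes the excess. So contributing exactly 5 is a best response.
Each player's payoff: 41 − 5 + 9 = 45.

45 dollars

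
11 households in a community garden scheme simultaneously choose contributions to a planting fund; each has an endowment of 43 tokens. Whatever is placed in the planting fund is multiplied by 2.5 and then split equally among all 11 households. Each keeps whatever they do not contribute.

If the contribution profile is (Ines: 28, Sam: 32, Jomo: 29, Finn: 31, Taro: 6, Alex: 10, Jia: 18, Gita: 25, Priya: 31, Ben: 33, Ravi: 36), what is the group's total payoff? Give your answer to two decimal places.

Total contributed: 28 + 32 + 29 + 31 + 6 + 10 + 18 + 25 + 31 + 33 + 36 = 279; total kept: 11 × 43 − 279 = 194.
The planting fund pays out 2.5 × 279 = 697.50 in aggregate.
Group total = 194 + 697.50 = 891.50.

891.50 tokens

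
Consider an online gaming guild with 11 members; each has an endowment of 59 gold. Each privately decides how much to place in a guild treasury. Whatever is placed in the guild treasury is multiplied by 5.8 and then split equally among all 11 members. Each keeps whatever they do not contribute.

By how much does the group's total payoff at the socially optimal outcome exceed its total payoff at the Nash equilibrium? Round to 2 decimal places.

Each contributed unit returns 5.8/11 = 0.5273 to its contributor — below 1 — so contributing 0 is dominant for every player. At the Nash equilibrium everyone keeps their 59, and the group total is 11 × 59 = 649.
Each contributed unit returns 5.800 to the group as a whole (0.5273 to each of 11 players), which exceeds 1, so the social optimum is full contribution: group total = 5.800 × 649 = 3764.20.
Efficiency loss = 3764.20 − 649 = 3115.20.

3115.20 gold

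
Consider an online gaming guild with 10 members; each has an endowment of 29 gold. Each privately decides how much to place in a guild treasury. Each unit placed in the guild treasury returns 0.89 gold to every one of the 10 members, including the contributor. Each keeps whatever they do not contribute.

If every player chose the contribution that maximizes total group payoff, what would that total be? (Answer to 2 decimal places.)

2581.00 gold

Each contributed unit returns 8.900 to the group as a whole (0.89 to each of 10 players), which exceeds 1, so the social optimum is full contribution: group total = 8.900 × 290 = 2581.00.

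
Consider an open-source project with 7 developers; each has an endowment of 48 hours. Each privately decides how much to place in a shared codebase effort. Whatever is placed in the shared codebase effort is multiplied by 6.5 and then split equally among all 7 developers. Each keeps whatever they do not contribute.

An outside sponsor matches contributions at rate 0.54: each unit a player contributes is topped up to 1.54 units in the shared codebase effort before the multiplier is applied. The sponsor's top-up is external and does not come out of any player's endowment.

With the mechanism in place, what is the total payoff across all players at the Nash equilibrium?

3363.36 hours

Under the mechanism each unit contributed yields 6.5 × 1.54 / 7 = 1.4300 back to its contributor per unit of net cost, which exceeds 1, making full contribution the dominant choice for everyone.
So the Nash equilibrium is full contribution by all 7; the group earns 6.5 × 1.54 × 336 = 3363.36.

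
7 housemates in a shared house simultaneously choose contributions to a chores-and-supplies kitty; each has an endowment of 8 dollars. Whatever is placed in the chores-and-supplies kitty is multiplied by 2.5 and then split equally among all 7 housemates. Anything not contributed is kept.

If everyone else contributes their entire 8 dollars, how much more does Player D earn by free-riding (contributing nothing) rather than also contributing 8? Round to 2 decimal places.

Switching from a contribution of 8 to 0 lets Player D keep an extra 8 dollars, but lowers the chores-and-supplies kitty by 8, which costs Player D their own share of that drop: 2.5/7 × 8 = 2.86.
Net gain = 8 − 2.86 = 5.14. The private return per contributed unit (0.3571) is below 1, so free-riding is indeed the best response regardless of what the others do.

5.14 dollars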